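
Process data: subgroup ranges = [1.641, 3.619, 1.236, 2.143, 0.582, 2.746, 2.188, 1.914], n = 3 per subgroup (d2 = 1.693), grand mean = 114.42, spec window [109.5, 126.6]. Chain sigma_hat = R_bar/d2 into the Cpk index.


R_bar = (1.641 + 3.619 + 1.236 + 2.143 + 0.582 + 2.746 + 2.188 + 1.914) / 8 = 2.008625
sigma = R_bar / d2 = 2.008625 / 1.693 = 1.1864294
Cp = (USL - LSL)/(6*sigma) = (126.6 - 109.5)/(6*1.1864294) = 2.4022
Cpu = (126.6 - 114.42)/(3*1.1864294) = 3.4220
Cpl = (114.42 - 109.5)/(3*1.1864294) = 1.3823
Cpk = min(Cpu, Cpl) = 1.3823

1.3823


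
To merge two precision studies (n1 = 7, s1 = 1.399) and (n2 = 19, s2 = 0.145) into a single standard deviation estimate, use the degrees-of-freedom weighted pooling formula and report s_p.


s_p = sqrt(((n1-1)*s1^2 + (n2-1)*s2^2) / (n1+n2-2))
numerator = (7-1)*1.399^2 + (19-1)*0.145^2 = 11.743206 + 0.37845 = 12.121656
denominator = 7 + 19 - 2 = 24
s_p^2 = 12.121656 / 24 = 0.505069
s_p = sqrt(0.505069) = 0.7107

0.7107


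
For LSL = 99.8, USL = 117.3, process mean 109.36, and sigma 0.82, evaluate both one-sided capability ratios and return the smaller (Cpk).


Cpu = (USL - mean) / (3*sigma) = (117.3 - 109.36) / (3*0.82) = 3.2276
Cpl = (mean - LSL) / (3*sigma) = (109.36 - 99.8) / (3*0.82) = 3.8862
Cpk = min(Cpu, Cpl) = 3.2276

3.2276


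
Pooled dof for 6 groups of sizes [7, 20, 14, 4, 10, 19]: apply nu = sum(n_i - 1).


nu = sum_i (n_i - 1)
nu = ((7 - 1) + (20 - 1) + (14 - 1) + (4 - 1) + (10 - 1) + (19 - 1))
nu = 6 + 19 + 13 + 3 + 9 + 18
nu = 68

68


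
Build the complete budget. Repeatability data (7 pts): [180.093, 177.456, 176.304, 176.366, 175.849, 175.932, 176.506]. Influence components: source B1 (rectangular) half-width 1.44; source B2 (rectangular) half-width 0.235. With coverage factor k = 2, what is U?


mean = (180.093 + 177.456 + 176.304 + 176.366 + 175.849 + 175.932 + 176.506) / 7 = 176.9294286
s = sqrt(sum((x - mean)^2)/(n-1)) = 1.4908362
u_A = s / sqrt(n) = 1.4908362 / sqrt(7) = 0.56348312
u_B1 = 1.44 / sqrt(3) = 0.83138439
u_B2 = 0.235 / sqrt(3) = 0.13567731
uc = sqrt(0.56348312^2 + 0.83138439^2 + 0.13567731^2) = 1.0134701
U = k * uc = 2 * 1.0134701
U = 2.0269

2.0269


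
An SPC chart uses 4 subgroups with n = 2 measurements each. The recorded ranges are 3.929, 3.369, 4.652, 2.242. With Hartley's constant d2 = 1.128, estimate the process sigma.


R_bar = (3.929 + 3.369 + 4.652 + 2.242) / 4
R_bar = 14.192 / 4 = 3.548
sigma_hat = R_bar / d2 = 3.548 / 1.128 = 3.1454

3.1454


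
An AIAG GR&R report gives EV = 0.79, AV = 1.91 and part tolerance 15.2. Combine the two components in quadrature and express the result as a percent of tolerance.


GRR = sqrt(EV^2 + AV^2) = sqrt(0.79^2 + 1.91^2) = 2.0669301
%GRR = GRR / tol * 100 = 2.0669301 / 15.2 * 100
%GRR = 13.5982

13.5982


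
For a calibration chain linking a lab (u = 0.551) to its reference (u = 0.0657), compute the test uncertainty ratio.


TUR = u_lab / u_ref
= 0.551 / 0.0657
= 8.3866

8.3866


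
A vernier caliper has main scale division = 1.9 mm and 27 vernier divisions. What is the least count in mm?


LC = MSD / n_div
= 1.9 / 27
= 0.0704

0.0704


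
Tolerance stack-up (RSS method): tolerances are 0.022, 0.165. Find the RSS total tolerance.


RSS = sqrt(0.022^2 + 0.165^2)
= sqrt(0.027709)
= 0.1665

0.1665


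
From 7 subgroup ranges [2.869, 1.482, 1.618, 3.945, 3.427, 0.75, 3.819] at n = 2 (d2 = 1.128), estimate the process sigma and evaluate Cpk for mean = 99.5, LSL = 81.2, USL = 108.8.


R_bar = (2.869 + 1.482 + 1.618 + 3.945 + 3.427 + 0.75 + 3.819) / 7 = 2.5585714
sigma = R_bar / d2 = 2.5585714 / 1.128 = 2.2682371
Cp = (USL - LSL)/(6*sigma) = (108.8 - 81.2)/(6*2.2682371) = 2.0280
Cpu = (108.8 - 99.5)/(3*2.2682371) = 1.3667
Cpl = (99.5 - 81.2)/(3*2.2682371) = 2.6893
Cpk = min(Cpu, Cpl) = 1.3667

1.3667


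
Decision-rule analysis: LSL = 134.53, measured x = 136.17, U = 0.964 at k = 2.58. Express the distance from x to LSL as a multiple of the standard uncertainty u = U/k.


u = U / k = 0.964 / 2.58 = 0.37364341
margin = |LSL - x| = |134.53 - 136.17| = 1.64
z = margin / u = 1.64 / 0.37364341
z = 4.3892

4.3892


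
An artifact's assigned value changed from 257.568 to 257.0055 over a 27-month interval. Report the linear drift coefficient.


rate = (v2 - v1) / months
= (257.0055 - 257.568) / 27
= -0.5625 / 27
= -0.0208

-0.0208


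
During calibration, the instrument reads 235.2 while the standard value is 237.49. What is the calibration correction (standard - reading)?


Correction = standard - reading
= 237.49 - 235.2
= 2.2900

2.2900


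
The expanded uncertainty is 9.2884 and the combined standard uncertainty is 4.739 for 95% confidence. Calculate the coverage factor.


k = U / uc
k = 9.2884 / 4.739
k = 1.96

1.96


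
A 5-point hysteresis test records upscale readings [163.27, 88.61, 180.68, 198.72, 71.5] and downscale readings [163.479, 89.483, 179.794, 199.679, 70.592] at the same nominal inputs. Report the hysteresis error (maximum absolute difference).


|163.27 - 163.479| = 0.2090
|88.61 - 89.483| = 0.8730
|180.68 - 179.794| = 0.8860
|198.72 - 199.679| = 0.9590
|71.5 - 70.592| = 0.9080
hysteresis = max(diffs) = 0.9590

0.9590


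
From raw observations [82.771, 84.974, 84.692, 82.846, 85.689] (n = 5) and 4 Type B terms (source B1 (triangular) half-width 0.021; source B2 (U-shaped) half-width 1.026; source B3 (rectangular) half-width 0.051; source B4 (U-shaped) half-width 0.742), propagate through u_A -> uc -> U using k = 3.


mean = (82.771 + 84.974 + 84.692 + 82.846 + 85.689) / 5 = 84.1944
s = sqrt(sum((x - mean)^2)/(n-1)) = 1.3165733
u_A = s / sqrt(n) = 1.3165733 / sqrt(5) = 0.58878948
u_B1 = 0.021 / sqrt(6) = 0.0085732141
u_B2 = 1.026 / sqrt(2) = 0.72549156
u_B3 = 0.051 / sqrt(3) = 0.029444864
u_B4 = 0.742 / sqrt(2) = 0.52467323
uc = sqrt(0.58878948^2 + 0.0085732141^2 + 0.72549156^2 + 0.029444864^2 + 0.52467323^2) = 1.0720231
U = k * uc = 3 * 1.0720231
U = 3.2161

3.2161


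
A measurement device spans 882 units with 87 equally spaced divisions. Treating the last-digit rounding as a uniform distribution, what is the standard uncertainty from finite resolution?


resolution = range / divisions
resolution = 882 / 87 = 10.137931
u_res = resolution / (2*sqrt(3))
u_res = 10.137931 / 3.4641016
u_res = 2.9266

2.9266


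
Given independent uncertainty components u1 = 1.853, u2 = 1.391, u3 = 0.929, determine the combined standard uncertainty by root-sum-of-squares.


uc = sqrt(1.853^2 + 1.391^2 + 0.929^2)
uc = sqrt(6.231531)
uc = 2.4963

2.4963


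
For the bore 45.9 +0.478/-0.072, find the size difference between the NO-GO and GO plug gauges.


GO = nominal - lower_tol (smallest hole = maximum material condition)
GO = 45.9 - 0.072 = 45.828
NO-GO = nominal + upper_tol (largest hole = least material condition)
NO-GO = 45.9 + 0.478 = 46.378
spread = NO-GO - GO = 46.378 - 45.828 = 0.5500

0.5500


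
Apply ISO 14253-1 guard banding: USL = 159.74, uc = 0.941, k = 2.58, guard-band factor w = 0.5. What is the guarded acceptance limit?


U = k * uc = 2.58 * 0.941 = 2.42778
guard band g = w * U = 0.5 * 2.42778 = 1.21389
AL = USL - g = 159.74 - 1.21389
AL = 158.5261

158.5261


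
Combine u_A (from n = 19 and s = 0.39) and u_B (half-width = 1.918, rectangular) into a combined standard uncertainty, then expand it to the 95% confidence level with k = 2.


u_A = s / sqrt(n) = 0.39 / sqrt(19) = 0.089472136
u_B = half_width / sqrt(3) = 1.918 / sqrt(3) = 1.1073578
uc = sqrt(u_A^2 + u_B^2) = sqrt(0.089472136^2 + 1.1073578^2) = 1.1109665
U = k * uc = 2 * 1.1109665
U = 2.2219

2.2219


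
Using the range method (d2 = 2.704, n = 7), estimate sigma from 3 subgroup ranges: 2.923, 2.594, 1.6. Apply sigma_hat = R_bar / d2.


R_bar = (2.923 + 2.594 + 1.6) / 3
R_bar = 7.117 / 3 = 2.3723333
sigma_hat = R_bar / d2 = 2.3723333 / 2.704 = 0.8773

0.8773


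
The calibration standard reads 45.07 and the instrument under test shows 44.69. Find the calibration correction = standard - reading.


Correction = standard - reading
= 45.07 - 44.69
= 0.3800

0.3800


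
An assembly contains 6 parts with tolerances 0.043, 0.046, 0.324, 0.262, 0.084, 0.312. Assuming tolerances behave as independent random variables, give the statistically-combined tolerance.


RSS = sqrt(0.043^2 + 0.046^2 + 0.324^2 + 0.262^2 + 0.084^2 + 0.312^2)
= sqrt(0.281985)
= 0.5310

0.5310


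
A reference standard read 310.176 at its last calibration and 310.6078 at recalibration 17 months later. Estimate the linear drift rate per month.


rate = (v2 - v1) / months
= (310.6078 - 310.176) / 17
= 0.4318 / 17
= 0.0254

0.0254


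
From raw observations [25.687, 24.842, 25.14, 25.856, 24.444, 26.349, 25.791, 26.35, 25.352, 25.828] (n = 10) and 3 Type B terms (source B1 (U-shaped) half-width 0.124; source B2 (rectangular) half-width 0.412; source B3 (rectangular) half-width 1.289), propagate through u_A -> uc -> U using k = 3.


mean = (25.687 + 24.842 + 25.14 + 25.856 + 24.444 + 26.349 + 25.791 + 26.35 + 25.352 + 25.828) / 10 = 25.5639
s = sqrt(sum((x - mean)^2)/(n-1)) = 0.61968118
u_A = s / sqrt(n) = 0.61968118 / sqrt(10) = 0.1959604
u_B1 = 0.124 / sqrt(2) = 0.087681241
u_B2 = 0.412 / sqrt(3) = 0.23786831
u_B3 = 1.289 / sqrt(3) = 0.7442045
uc = sqrt(0.1959604^2 + 0.087681241^2 + 0.23786831^2 + 0.7442045^2) = 0.81025314
U = k * uc = 3 * 0.81025314
U = 2.4308

2.4308


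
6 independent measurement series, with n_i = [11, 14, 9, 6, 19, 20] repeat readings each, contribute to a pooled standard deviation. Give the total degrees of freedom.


nu = sum_i (n_i - 1)
nu = ((11 - 1) + (14 - 1) + (9 - 1) + (6 - 1) + (19 - 1) + (20 - 1))
nu = 10 + 13 + 8 + 5 + 18 + 19
nu = 73

73


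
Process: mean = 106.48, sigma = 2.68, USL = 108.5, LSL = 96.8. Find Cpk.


Cpu = (USL - mean) / (3*sigma) = (108.5 - 106.48) / (3*2.68) = 0.2512
Cpl = (mean - LSL) / (3*sigma) = (106.48 - 96.8) / (3*2.68) = 1.2040
Cpk = min(Cpu, Cpl) = 0.2512

0.2512


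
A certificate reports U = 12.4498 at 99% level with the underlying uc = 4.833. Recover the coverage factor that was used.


k = U / uc
k = 12.4498 / 4.833
k = 2.576

2.576


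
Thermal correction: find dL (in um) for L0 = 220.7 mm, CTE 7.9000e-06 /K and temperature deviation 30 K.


dL = L * alpha * dT
= 220.7 * 7.9000e-06 * 30
= 0.0523059 mm
dL_um = 0.0523059 * 1000 = 52.3059 um

52.3059


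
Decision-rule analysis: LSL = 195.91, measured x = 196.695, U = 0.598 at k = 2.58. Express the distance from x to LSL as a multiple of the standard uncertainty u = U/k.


u = U / k = 0.598 / 2.58 = 0.23178295
margin = |LSL - x| = |195.91 - 196.695| = 0.785
z = margin / u = 0.785 / 0.23178295
z = 3.3868

3.3868


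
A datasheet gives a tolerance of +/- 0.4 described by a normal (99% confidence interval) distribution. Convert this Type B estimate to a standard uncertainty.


u_B = half_width / 2.576
u_B = 0.4 / 2.576
u_B = 0.1553

0.1553


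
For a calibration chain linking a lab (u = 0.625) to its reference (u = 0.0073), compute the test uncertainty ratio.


TUR = u_lab / u_ref
= 0.625 / 0.0073
= 85.6164

85.6164


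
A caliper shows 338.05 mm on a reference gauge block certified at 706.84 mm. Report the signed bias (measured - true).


Systematic error = measured - true
= 338.05 - 706.84
= -368.7900

-368.7900


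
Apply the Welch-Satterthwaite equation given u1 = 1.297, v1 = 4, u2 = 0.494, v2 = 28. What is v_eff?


uc = sqrt(u1^2 + u2^2) = sqrt(1.297^2 + 0.494^2) = 1.3878923
v_eff = uc^4 / (u1^4/v1 + u2^4/v2)
= 1.3878923^4 / (1.297^4/4 + 0.494^4/28)
= 3.7104199 / 0.70958369
v_eff = 5.2290

5.2290


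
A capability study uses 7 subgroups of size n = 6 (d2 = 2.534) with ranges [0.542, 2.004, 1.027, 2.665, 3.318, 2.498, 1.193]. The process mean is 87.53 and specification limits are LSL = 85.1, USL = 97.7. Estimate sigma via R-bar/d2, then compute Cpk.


R_bar = (0.542 + 2.004 + 1.027 + 2.665 + 3.318 + 2.498 + 1.193) / 7 = 1.8924286
sigma = R_bar / d2 = 1.8924286 / 2.534 = 0.74681476
Cp = (USL - LSL)/(6*sigma) = (97.7 - 85.1)/(6*0.74681476) = 2.8119
Cpu = (97.7 - 87.53)/(3*0.74681476) = 4.5393
Cpl = (87.53 - 85.1)/(3*0.74681476) = 1.0846
Cpk = min(Cpu, Cpl) = 1.0846

1.0846


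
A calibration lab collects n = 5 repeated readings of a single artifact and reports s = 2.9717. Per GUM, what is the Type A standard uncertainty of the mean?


u_A = s / sqrt(n)
u_A = 2.9717 / sqrt(5)
u_A = 2.9717 / 2.236068
u_A = 1.3290

1.3290


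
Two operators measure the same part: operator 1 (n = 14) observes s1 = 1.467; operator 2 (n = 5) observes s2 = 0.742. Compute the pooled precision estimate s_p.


s_p = sqrt(((n1-1)*s1^2 + (n2-1)*s2^2) / (n1+n2-2))
numerator = (14-1)*1.467^2 + (5-1)*0.742^2 = 27.977157 + 2.202256 = 30.179413
denominator = 14 + 5 - 2 = 17
s_p^2 = 30.179413 / 17 = 1.7752596
s_p = sqrt(1.7752596) = 1.3324

1.3324


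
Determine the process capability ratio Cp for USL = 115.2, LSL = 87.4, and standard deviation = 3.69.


Cp = (USL - LSL) / (6 * sigma)
= (115.2 - 87.4) / (6 * 3.69)
= 27.8000 / 22.1400
= 1.2556

1.2556


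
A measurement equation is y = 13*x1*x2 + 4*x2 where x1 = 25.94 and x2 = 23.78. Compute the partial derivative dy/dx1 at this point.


y = 13*x1*x2 + 4*x2
dy/dx1 = 13*x2
Evaluate at x2 = 23.78: c1 = 13 * 23.78
c1 = 309.1400

309.1400


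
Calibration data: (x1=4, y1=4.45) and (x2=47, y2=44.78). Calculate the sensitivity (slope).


slope = (y2 - y1) / (x2 - x1)
= (44.78 - 4.45) / (47 - 4)
= 40.3300 / 43
= 0.9379

0.9379


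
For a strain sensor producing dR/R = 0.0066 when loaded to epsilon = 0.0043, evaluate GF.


GF = (dR/R) / epsilon
= 0.0066 / 0.0043
= 1.5349

1.5349


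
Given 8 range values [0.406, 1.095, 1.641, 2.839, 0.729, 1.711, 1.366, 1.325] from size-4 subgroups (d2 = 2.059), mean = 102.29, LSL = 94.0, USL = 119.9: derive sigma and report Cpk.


R_bar = (0.406 + 1.095 + 1.641 + 2.839 + 0.729 + 1.711 + 1.366 + 1.325) / 8 = 1.389
sigma = R_bar / d2 = 1.389 / 2.059 = 0.67459932
Cp = (USL - LSL)/(6*sigma) = (119.9 - 94.0)/(6*0.67459932) = 6.3989
Cpu = (119.9 - 102.29)/(3*0.67459932) = 8.7015
Cpl = (102.29 - 94.0)/(3*0.67459932) = 4.0963
Cpk = min(Cpu, Cpl) = 4.0963

4.0963


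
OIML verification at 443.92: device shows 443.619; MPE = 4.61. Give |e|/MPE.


e = indication - reference = 443.619 - 443.92 = -0.3010
|e| = 0.3010
ratio = |e| / MPE = 0.3010 / 4.61
ratio = 0.0653

0.0653


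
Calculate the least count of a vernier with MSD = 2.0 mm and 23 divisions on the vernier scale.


LC = MSD / n_div
= 2.0 / 23
= 0.0870

0.0870


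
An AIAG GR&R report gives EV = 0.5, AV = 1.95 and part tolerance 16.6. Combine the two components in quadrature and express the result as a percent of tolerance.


GRR = sqrt(EV^2 + AV^2) = sqrt(0.5^2 + 1.95^2) = 2.0130822
%GRR = GRR / tol * 100 = 2.0130822 / 16.6 * 100
%GRR = 12.1270

12.1270


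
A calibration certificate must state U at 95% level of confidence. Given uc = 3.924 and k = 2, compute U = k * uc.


U = k * uc
U = 2 * 3.924
U = 7.8480

7.8480


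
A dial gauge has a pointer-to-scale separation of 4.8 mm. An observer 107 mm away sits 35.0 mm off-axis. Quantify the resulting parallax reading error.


error = h * offset / d
= 4.8 * 35.0 / 107
= 1.5701

1.5701


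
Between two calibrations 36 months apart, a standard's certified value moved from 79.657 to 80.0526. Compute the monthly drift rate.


rate = (v2 - v1) / months
= (80.0526 - 79.657) / 36
= 0.3956 / 36
= 0.0110

0.0110


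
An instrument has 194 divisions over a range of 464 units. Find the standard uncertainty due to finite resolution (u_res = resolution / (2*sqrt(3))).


resolution = range / divisions
resolution = 464 / 194 = 2.3917526
u_res = resolution / (2*sqrt(3))
u_res = 2.3917526 / 3.4641016
u_res = 0.6904

0.6904


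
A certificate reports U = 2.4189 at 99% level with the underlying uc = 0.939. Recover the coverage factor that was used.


k = U / uc
k = 2.4189 / 0.939
k = 2.576

2.576


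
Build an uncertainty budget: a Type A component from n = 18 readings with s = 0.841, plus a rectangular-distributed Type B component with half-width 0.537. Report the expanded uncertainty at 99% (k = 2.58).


u_A = s / sqrt(n) = 0.841 / sqrt(18) = 0.1982256
u_B = half_width / sqrt(3) = 0.537 / sqrt(3) = 0.31003709
uc = sqrt(u_A^2 + u_B^2) = sqrt(0.1982256^2 + 0.31003709^2) = 0.36798965
U = k * uc = 2.58 * 0.36798965
U = 0.9494

0.9494


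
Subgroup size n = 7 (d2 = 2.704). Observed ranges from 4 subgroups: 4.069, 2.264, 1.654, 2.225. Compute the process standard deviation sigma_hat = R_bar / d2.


R_bar = (4.069 + 2.264 + 1.654 + 2.225) / 4
R_bar = 10.212 / 4 = 2.553
sigma_hat = R_bar / d2 = 2.553 / 2.704 = 0.9442

0.9442


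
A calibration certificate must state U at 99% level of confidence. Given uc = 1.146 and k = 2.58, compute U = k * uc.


U = k * uc
U = 2.58 * 1.146
U = 2.9567

2.9567


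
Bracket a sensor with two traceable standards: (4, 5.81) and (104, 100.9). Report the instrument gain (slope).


slope = (y2 - y1) / (x2 - x1)
= (100.9 - 5.81) / (104 - 4)
= 95.0900 / 100
= 0.9509

0.9509


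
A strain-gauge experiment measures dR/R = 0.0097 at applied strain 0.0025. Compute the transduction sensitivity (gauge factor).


GF = (dR/R) / epsilon
= 0.0097 / 0.0025
= 3.8800

3.8800


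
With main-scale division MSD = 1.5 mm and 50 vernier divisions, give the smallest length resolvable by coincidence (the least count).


LC = MSD / n_div
= 1.5 / 50
= 0.0300

0.0300


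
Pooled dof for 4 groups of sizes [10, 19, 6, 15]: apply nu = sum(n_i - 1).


nu = sum_i (n_i - 1)
nu = ((10 - 1) + (19 - 1) + (6 - 1) + (15 - 1))
nu = 9 + 18 + 5 + 14
nu = 46

46


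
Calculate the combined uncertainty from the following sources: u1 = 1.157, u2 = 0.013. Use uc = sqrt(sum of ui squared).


uc = sqrt(1.157^2 + 0.013^2)
uc = sqrt(1.338818)
uc = 1.1571

1.1571


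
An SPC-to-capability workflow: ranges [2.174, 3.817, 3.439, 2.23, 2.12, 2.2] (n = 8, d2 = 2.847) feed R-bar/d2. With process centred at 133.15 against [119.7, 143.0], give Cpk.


R_bar = (2.174 + 3.817 + 3.439 + 2.23 + 2.12 + 2.2) / 6 = 2.6633333
sigma = R_bar / d2 = 2.6633333 / 2.847 = 0.93548764
Cp = (USL - LSL)/(6*sigma) = (143.0 - 119.7)/(6*0.93548764) = 4.1511
Cpu = (143.0 - 133.15)/(3*0.93548764) = 3.5098
Cpl = (133.15 - 119.7)/(3*0.93548764) = 4.7925
Cpk = min(Cpu, Cpl) = 3.5098

3.5098


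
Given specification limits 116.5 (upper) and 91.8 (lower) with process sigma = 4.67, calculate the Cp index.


Cp = (USL - LSL) / (6 * sigma)
= (116.5 - 91.8) / (6 * 4.67)
= 24.7000 / 28.0200
= 0.8815

0.8815


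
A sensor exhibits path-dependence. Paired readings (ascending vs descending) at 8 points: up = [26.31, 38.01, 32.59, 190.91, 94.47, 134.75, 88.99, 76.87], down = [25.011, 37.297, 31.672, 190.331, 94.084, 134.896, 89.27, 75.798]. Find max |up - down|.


|26.31 - 25.011| = 1.2990
|38.01 - 37.297| = 0.7130
|32.59 - 31.672| = 0.9180
|190.91 - 190.331| = 0.5790
|94.47 - 94.084| = 0.3860
|134.75 - 134.896| = 0.1460
|88.99 - 89.27| = 0.2800
|76.87 - 75.798| = 1.0720
hysteresis = max(diffs) = 1.2990

1.2990


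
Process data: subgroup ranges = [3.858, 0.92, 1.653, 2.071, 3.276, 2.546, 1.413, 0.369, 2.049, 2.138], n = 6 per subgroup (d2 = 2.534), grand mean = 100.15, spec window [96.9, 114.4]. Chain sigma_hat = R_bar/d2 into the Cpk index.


R_bar = (3.858 + 0.92 + 1.653 + 2.071 + 3.276 + 2.546 + 1.413 + 0.369 + 2.049 + 2.138) / 10 = 2.0293
sigma = R_bar / d2 = 2.0293 / 2.534 = 0.80082873
Cp = (USL - LSL)/(6*sigma) = (114.4 - 96.9)/(6*0.80082873) = 3.6421
Cpu = (114.4 - 100.15)/(3*0.80082873) = 5.9314
Cpl = (100.15 - 96.9)/(3*0.80082873) = 1.3528
Cpk = min(Cpu, Cpl) = 1.3528

1.3528


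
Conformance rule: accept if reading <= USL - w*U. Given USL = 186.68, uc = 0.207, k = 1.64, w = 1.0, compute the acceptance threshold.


U = k * uc = 1.64 * 0.207 = 0.33948
guard band g = w * U = 1.0 * 0.33948 = 0.33948
AL = USL - g = 186.68 - 0.33948
AL = 186.3405

186.3405


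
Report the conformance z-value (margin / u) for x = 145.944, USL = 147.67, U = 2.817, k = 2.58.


u = U / k = 2.817 / 2.58 = 1.0918605
margin = |USL - x| = |147.67 - 145.944| = 1.726
z = margin / u = 1.726 / 1.0918605
z = 1.5808

1.5808


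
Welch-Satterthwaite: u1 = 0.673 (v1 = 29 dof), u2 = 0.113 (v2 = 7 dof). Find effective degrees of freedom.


uc = sqrt(u1^2 + u2^2) = sqrt(0.673^2 + 0.113^2) = 0.68242069
v_eff = uc^4 / (u1^4/v1 + u2^4/v2)
= 0.68242069^4 / (0.673^4/29 + 0.113^4/7)
= 0.21687463 / 0.0070972469
v_eff = 30.5576

30.5576


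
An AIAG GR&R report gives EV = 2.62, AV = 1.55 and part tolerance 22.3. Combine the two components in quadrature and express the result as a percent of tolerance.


GRR = sqrt(EV^2 + AV^2) = sqrt(2.62^2 + 1.55^2) = 3.0441583
%GRR = GRR / tol * 100 = 3.0441583 / 22.3 * 100
%GRR = 13.6509

13.6509


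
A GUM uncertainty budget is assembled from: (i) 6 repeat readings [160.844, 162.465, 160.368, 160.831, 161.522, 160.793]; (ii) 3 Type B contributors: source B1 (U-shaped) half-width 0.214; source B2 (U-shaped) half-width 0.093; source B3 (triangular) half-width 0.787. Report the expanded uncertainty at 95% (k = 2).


mean = (160.844 + 162.465 + 160.368 + 160.831 + 161.522 + 160.793) / 6 = 161.1371667
s = sqrt(sum((x - mean)^2)/(n-1)) = 0.74846387
u_A = s / sqrt(n) = 0.74846387 / sqrt(6) = 0.3055591
u_B1 = 0.214 / sqrt(2) = 0.15132085
u_B2 = 0.093 / sqrt(2) = 0.065760931
u_B3 = 0.787 / sqrt(6) = 0.3212914
uc = sqrt(0.3055591^2 + 0.15132085^2 + 0.065760931^2 + 0.3212914^2) = 0.47309304
U = k * uc = 2 * 0.47309304
U = 0.9462

0.9462


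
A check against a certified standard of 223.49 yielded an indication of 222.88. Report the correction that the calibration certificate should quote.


Correction = standard - reading
= 223.49 - 222.88
= 0.6100

0.6100


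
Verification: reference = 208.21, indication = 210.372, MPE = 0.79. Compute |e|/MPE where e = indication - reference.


e = indication - reference = 210.372 - 208.21 = 2.1620
|e| = 2.1620
ratio = |e| / MPE = 2.1620 / 0.79
ratio = 2.7367

2.7367


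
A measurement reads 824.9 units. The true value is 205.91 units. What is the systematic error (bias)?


Systematic error = measured - true
= 824.9 - 205.91
= 618.9900

618.9900


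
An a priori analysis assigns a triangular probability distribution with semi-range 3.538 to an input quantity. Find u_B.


u_B = half_width / sqrt(6)
u_B = 3.538 / 2.4494897
u_B = 1.4444

1.4444


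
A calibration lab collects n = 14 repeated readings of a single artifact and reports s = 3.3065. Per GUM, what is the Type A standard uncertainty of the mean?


u_A = s / sqrt(n)
u_A = 3.3065 / sqrt(14)
u_A = 3.3065 / 3.7416574
u_A = 0.8837

0.8837


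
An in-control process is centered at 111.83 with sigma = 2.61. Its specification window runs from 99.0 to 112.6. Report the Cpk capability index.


Cpu = (USL - mean) / (3*sigma) = (112.6 - 111.83) / (3*2.61) = 0.0983
Cpl = (mean - LSL) / (3*sigma) = (111.83 - 99.0) / (3*2.61) = 1.6386
Cpk = min(Cpu, Cpl) = 0.0983

0.0983


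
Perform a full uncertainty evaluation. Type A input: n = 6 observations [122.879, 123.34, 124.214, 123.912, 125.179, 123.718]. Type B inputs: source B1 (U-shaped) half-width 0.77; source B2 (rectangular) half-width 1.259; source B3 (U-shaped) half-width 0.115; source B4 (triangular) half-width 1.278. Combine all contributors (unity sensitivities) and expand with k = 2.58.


mean = (122.879 + 123.34 + 124.214 + 123.912 + 125.179 + 123.718) / 6 = 123.8736667
s = sqrt(sum((x - mean)^2)/(n-1)) = 0.78988421
u_A = s / sqrt(n) = 0.78988421 / sqrt(6) = 0.32246888
u_B1 = 0.77 / sqrt(2) = 0.54447222
u_B2 = 1.259 / sqrt(3) = 0.72688399
u_B3 = 0.115 / sqrt(2) = 0.08131728
u_B4 = 1.278 / sqrt(6) = 0.52174132
uc = sqrt(0.32246888^2 + 0.54447222^2 + 0.72688399^2 + 0.08131728^2 + 0.52174132^2) = 1.098919
U = k * uc = 2.58 * 1.098919
U = 2.8352

2.8352


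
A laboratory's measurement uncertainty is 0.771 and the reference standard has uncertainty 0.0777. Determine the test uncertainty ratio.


TUR = u_lab / u_ref
= 0.771 / 0.0777
= 9.9228

9.9228


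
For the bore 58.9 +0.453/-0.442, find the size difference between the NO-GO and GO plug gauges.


GO = nominal - lower_tol (smallest hole = maximum material condition)
GO = 58.9 - 0.442 = 58.458
NO-GO = nominal + upper_tol (largest hole = least material condition)
NO-GO = 58.9 + 0.453 = 59.353
spread = NO-GO - GO = 59.353 - 58.458 = 0.8950

0.8950


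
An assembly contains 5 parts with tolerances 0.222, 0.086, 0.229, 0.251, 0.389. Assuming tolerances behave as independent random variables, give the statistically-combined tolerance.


RSS = sqrt(0.222^2 + 0.086^2 + 0.229^2 + 0.251^2 + 0.389^2)
= sqrt(0.323443)
= 0.5687

0.5687


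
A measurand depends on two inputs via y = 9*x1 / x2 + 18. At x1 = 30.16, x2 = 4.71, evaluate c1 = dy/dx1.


y = 9*x1 / x2 + 18
dy/dx1 = 9/x2
Evaluate at x2 = 4.71: c1 = 9 / 4.71
c1 = 1.9108

1.9108


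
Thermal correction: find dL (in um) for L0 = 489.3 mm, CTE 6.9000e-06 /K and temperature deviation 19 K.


dL = L * alpha * dT
= 489.3 * 6.9000e-06 * 19
= 0.0641472 mm
dL_um = 0.0641472 * 1000 = 64.1472 um

64.1472


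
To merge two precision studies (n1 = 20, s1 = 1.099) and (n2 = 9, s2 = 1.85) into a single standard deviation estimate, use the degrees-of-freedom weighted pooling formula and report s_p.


s_p = sqrt(((n1-1)*s1^2 + (n2-1)*s2^2) / (n1+n2-2))
numerator = (20-1)*1.099^2 + (9-1)*1.85^2 = 22.948219 + 27.38 = 50.328219
denominator = 20 + 9 - 2 = 27
s_p^2 = 50.328219 / 27 = 1.8640081
s_p = sqrt(1.8640081) = 1.3653

1.3653


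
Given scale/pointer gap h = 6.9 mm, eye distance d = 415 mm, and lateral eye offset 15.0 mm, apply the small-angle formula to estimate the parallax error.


error = h * offset / d
= 6.9 * 15.0 / 415
= 0.2494

0.2494


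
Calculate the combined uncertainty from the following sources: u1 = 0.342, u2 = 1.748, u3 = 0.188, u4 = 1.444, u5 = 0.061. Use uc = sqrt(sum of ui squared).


uc = sqrt(0.342^2 + 1.748^2 + 0.188^2 + 1.444^2 + 0.061^2)
uc = sqrt(5.296669)
uc = 2.3014

2.3014


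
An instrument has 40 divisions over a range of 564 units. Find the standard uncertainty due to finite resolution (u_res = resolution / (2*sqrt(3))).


resolution = range / divisions
resolution = 564 / 40 = 14.1
u_res = resolution / (2*sqrt(3))
u_res = 14.1 / 3.4641016
u_res = 4.0703

4.0703


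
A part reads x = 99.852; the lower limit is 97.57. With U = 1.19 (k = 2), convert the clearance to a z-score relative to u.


u = U / k = 1.19 / 2 = 0.595
margin = |LSL - x| = |97.57 - 99.852| = 2.282
z = margin / u = 2.282 / 0.595
z = 3.8353

3.8353


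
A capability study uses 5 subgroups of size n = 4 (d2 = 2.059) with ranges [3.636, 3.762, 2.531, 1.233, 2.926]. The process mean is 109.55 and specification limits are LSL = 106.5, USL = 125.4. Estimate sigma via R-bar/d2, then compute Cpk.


R_bar = (3.636 + 3.762 + 2.531 + 1.233 + 2.926) / 5 = 2.8176
sigma = R_bar / d2 = 2.8176 / 2.059 = 1.3684313
Cp = (USL - LSL)/(6*sigma) = (125.4 - 106.5)/(6*1.3684313) = 2.3019
Cpu = (125.4 - 109.55)/(3*1.3684313) = 3.8609
Cpl = (109.55 - 106.5)/(3*1.3684313) = 0.7429
Cpk = min(Cpu, Cpl) = 0.7429

0.7429


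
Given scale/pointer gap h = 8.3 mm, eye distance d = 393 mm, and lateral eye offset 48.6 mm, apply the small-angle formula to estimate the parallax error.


error = h * offset / d
= 8.3 * 48.6 / 393
= 1.0264

1.0264


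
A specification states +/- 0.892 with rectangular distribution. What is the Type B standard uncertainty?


u_B = half_width / sqrt(3)
u_B = 0.892 / 1.7320508
u_B = 0.5150

0.5150


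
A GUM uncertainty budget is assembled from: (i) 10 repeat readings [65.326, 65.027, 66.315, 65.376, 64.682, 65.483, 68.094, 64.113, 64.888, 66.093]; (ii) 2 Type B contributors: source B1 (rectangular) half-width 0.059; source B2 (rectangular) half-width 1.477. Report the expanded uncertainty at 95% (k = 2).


mean = (65.326 + 65.027 + 66.315 + 65.376 + 64.682 + 65.483 + 68.094 + 64.113 + 64.888 + 66.093) / 10 = 65.5397
s = sqrt(sum((x - mean)^2)/(n-1)) = 1.1038345
u_A = s / sqrt(n) = 1.1038345 / sqrt(10) = 0.34906312
u_B1 = 0.059 / sqrt(3) = 0.034063666
u_B2 = 1.477 / sqrt(3) = 0.85274635
uc = sqrt(0.34906312^2 + 0.034063666^2 + 0.85274635^2) = 0.922053
U = k * uc = 2 * 0.922053
U = 1.8441

1.8441


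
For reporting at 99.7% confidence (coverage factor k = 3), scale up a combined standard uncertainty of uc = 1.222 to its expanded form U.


U = k * uc
U = 3 * 1.222
U = 3.6660

3.6660


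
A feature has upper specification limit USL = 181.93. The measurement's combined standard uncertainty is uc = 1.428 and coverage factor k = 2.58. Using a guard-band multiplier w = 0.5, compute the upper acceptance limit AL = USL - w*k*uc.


U = k * uc = 2.58 * 1.428 = 3.68424
guard band g = w * U = 0.5 * 3.68424 = 1.84212
AL = USL - g = 181.93 - 1.84212
AL = 180.0879

180.0879


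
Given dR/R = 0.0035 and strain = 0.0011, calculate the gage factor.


GF = (dR/R) / epsilon
= 0.0035 / 0.0011
= 3.1818

3.1818


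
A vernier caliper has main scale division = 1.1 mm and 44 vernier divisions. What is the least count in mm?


LC = MSD / n_div
= 1.1 / 44
= 0.0250

0.0250


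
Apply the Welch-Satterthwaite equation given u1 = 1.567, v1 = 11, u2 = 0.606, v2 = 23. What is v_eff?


uc = sqrt(u1^2 + u2^2) = sqrt(1.567^2 + 0.606^2) = 1.6800967
v_eff = uc^4 / (u1^4/v1 + u2^4/v2)
= 1.6800967^4 / (1.567^4/11 + 0.606^4/23)
= 7.967776 / 0.55399323
v_eff = 14.3824

14.3824


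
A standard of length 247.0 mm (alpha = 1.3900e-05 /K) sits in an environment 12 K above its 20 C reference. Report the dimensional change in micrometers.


dL = L * alpha * dT
= 247.0 * 1.3900e-05 * 12
= 0.0411996 mm
dL_um = 0.0411996 * 1000 = 41.1996 um

41.1996


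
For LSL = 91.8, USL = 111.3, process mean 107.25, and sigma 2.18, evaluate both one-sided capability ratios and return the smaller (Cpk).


Cpu = (USL - mean) / (3*sigma) = (111.3 - 107.25) / (3*2.18) = 0.6193
Cpl = (mean - LSL) / (3*sigma) = (107.25 - 91.8) / (3*2.18) = 2.3624
Cpk = min(Cpu, Cpl) = 0.6193

0.6193


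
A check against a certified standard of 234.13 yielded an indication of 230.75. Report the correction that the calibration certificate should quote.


Correction = standard - reading
= 234.13 - 230.75
= 3.3800

3.3800


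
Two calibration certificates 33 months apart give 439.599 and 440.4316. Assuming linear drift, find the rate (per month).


rate = (v2 - v1) / months
= (440.4316 - 439.599) / 33
= 0.8326 / 33
= 0.0252

0.0252


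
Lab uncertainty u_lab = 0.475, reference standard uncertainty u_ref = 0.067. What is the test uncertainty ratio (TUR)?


TUR = u_lab / u_ref
= 0.475 / 0.067
= 7.0896

7.0896


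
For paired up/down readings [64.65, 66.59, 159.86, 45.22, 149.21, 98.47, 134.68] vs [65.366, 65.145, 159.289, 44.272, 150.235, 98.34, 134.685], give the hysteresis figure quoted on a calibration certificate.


|64.65 - 65.366| = 0.7160
|66.59 - 65.145| = 1.4450
|159.86 - 159.289| = 0.5710
|45.22 - 44.272| = 0.9480
|149.21 - 150.235| = 1.0250
|98.47 - 98.34| = 0.1300
|134.68 - 134.685| = 0.0050
hysteresis = max(diffs) = 1.4450

1.4450


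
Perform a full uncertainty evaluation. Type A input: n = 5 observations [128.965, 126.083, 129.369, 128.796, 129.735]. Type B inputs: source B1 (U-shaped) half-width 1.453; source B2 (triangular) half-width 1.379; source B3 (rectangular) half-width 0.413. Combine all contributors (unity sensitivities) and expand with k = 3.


mean = (128.965 + 126.083 + 129.369 + 128.796 + 129.735) / 5 = 128.5896
s = sqrt(sum((x - mean)^2)/(n-1)) = 1.4479274
u_A = s / sqrt(n) = 1.4479274 / sqrt(5) = 0.64753282
u_B1 = 1.453 / sqrt(2) = 1.0274262
u_B2 = 1.379 / sqrt(6) = 0.56297439
u_B3 = 0.413 / sqrt(3) = 0.23844566
uc = sqrt(0.64753282^2 + 1.0274262^2 + 0.56297439^2 + 0.23844566^2) = 1.359669
U = k * uc = 3 * 1.359669
U = 4.0790

4.0790


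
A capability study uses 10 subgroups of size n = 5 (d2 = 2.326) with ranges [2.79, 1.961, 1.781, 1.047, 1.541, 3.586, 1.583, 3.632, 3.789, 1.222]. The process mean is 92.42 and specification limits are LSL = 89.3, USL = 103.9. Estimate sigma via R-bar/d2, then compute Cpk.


R_bar = (2.79 + 1.961 + 1.781 + 1.047 + 1.541 + 3.586 + 1.583 + 3.632 + 3.789 + 1.222) / 10 = 2.2932
sigma = R_bar / d2 = 2.2932 / 2.326 = 0.98589854
Cp = (USL - LSL)/(6*sigma) = (103.9 - 89.3)/(6*0.98589854) = 2.4681
Cpu = (103.9 - 92.42)/(3*0.98589854) = 3.8814
Cpl = (92.42 - 89.3)/(3*0.98589854) = 1.0549
Cpk = min(Cpu, Cpl) = 1.0549

1.0549


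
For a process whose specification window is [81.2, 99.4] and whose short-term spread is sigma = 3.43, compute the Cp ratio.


Cp = (USL - LSL) / (6 * sigma)
= (99.4 - 81.2) / (6 * 3.43)
= 18.2000 / 20.5800
= 0.8844

0.8844


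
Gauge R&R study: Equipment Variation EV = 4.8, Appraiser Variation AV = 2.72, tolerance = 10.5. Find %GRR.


GRR = sqrt(EV^2 + AV^2) = sqrt(4.8^2 + 2.72^2) = 5.5171007
%GRR = GRR / tol * 100 = 5.5171007 / 10.5 * 100
%GRR = 52.5438

52.5438


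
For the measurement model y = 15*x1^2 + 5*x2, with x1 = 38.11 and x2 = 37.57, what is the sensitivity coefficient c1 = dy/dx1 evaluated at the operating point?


y = 15*x1^2 + 5*x2
dy/dx1 = 2*15*x1
Evaluate at x1 = 38.11: c1 = 30 * 38.11
c1 = 1143.3000

1143.3000


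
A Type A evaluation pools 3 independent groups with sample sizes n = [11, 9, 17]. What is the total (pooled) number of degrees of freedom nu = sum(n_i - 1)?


nu = sum_i (n_i - 1)
nu = ((11 - 1) + (9 - 1) + (17 - 1))
nu = 10 + 8 + 16
nu = 34

34


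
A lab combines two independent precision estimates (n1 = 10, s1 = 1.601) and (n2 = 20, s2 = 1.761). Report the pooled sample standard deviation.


s_p = sqrt(((n1-1)*s1^2 + (n2-1)*s2^2) / (n1+n2-2))
numerator = (10-1)*1.601^2 + (20-1)*1.761^2 = 23.068809 + 58.921299 = 81.990108
denominator = 10 + 20 - 2 = 28
s_p^2 = 81.990108 / 28 = 2.9282181
s_p = sqrt(2.9282181) = 1.7112

1.7112


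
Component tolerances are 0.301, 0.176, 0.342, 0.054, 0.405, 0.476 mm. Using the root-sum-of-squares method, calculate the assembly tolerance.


RSS = sqrt(0.301^2 + 0.176^2 + 0.342^2 + 0.054^2 + 0.405^2 + 0.476^2)
= sqrt(0.632058)
= 0.7950

0.7950


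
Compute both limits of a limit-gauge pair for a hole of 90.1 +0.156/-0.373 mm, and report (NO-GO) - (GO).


GO = nominal - lower_tol (smallest hole = maximum material condition)
GO = 90.1 - 0.373 = 89.727
NO-GO = nominal + upper_tol (largest hole = least material condition)
NO-GO = 90.1 + 0.156 = 90.256
spread = NO-GO - GO = 90.256 - 89.727 = 0.5290

0.5290


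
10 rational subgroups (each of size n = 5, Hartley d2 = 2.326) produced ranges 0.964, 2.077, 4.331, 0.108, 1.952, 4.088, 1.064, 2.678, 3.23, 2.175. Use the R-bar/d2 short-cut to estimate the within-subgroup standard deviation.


R_bar = (0.964 + 2.077 + 4.331 + 0.108 + 1.952 + 4.088 + 1.064 + 2.678 + 3.23 + 2.175) / 10
R_bar = 22.667 / 10 = 2.2667
sigma_hat = R_bar / d2 = 2.2667 / 2.326 = 0.9745

0.9745


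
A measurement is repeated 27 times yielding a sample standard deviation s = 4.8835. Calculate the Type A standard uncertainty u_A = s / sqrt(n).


u_A = s / sqrt(n)
u_A = 4.8835 / sqrt(27)
u_A = 4.8835 / 5.1961524
u_A = 0.9398

0.9398


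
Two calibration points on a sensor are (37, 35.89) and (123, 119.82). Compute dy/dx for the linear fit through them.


slope = (y2 - y1) / (x2 - x1)
= (119.82 - 35.89) / (123 - 37)
= 83.9300 / 86
= 0.9759

0.9759


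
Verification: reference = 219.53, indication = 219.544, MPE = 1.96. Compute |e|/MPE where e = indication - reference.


e = indication - reference = 219.544 - 219.53 = 0.0140
|e| = 0.0140
ratio = |e| / MPE = 0.0140 / 1.96
ratio = 0.0071

0.0071


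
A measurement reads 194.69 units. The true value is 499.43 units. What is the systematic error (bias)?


Systematic error = measured - true
= 194.69 - 499.43
= -304.7400

-304.7400


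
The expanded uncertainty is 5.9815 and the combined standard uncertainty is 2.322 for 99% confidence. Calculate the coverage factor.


k = U / uc
k = 5.9815 / 2.322
k = 2.576

2.576


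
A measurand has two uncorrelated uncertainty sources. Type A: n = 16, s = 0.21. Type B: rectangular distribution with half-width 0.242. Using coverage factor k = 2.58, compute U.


u_A = s / sqrt(n) = 0.21 / sqrt(16) = 0.0525
u_B = half_width / sqrt(3) = 0.242 / sqrt(3) = 0.13971877
uc = sqrt(u_A^2 + u_B^2) = sqrt(0.0525^2 + 0.13971877^2) = 0.14925677
U = k * uc = 2.58 * 0.14925677
U = 0.3851

0.3851


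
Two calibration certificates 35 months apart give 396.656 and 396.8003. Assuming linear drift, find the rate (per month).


rate = (v2 - v1) / months
= (396.8003 - 396.656) / 35
= 0.1443 / 35
= 0.0041

0.0041


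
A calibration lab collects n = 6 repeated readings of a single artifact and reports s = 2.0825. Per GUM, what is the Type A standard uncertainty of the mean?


u_A = s / sqrt(n)
u_A = 2.0825 / sqrt(6)
u_A = 2.0825 / 2.4494897
u_A = 0.8502

0.8502


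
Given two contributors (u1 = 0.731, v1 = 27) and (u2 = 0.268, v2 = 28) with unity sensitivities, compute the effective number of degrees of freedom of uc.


uc = sqrt(u1^2 + u2^2) = sqrt(0.731^2 + 0.268^2) = 0.77857883
v_eff = uc^4 / (u1^4/v1 + u2^4/v2)
= 0.77857883^4 / (0.731^4/27 + 0.268^4/28)
= 0.36746025 / 0.010759857
v_eff = 34.1510

34.1510


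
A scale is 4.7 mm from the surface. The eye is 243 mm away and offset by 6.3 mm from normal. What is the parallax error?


error = h * offset / d
= 4.7 * 6.3 / 243
= 0.1219

0.1219


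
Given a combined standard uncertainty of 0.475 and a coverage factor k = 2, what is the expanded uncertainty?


U = k * uc
U = 2 * 0.475
U = 0.9500

0.9500


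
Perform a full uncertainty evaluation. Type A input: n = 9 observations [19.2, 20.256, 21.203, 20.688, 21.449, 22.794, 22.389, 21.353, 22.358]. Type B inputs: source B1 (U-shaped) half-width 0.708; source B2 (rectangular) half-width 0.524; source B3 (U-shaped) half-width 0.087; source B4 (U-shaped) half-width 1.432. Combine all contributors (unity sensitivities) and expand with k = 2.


mean = (19.2 + 20.256 + 21.203 + 20.688 + 21.449 + 22.794 + 22.389 + 21.353 + 22.358) / 9 = 21.29888889
s = sqrt(sum((x - mean)^2)/(n-1)) = 1.1427056
u_A = s / sqrt(n) = 1.1427056 / sqrt(9) = 0.38090187
u_B1 = 0.708 / sqrt(2) = 0.5006316
u_B2 = 0.524 / sqrt(3) = 0.30253154
u_B3 = 0.087 / sqrt(2) = 0.06151829
u_B4 = 1.432 / sqrt(2) = 1.0125769
uc = sqrt(0.38090187^2 + 0.5006316^2 + 0.30253154^2 + 0.06151829^2 + 1.0125769^2) = 1.2313976
U = k * uc = 2 * 1.2313976
U = 2.4628

2.4628


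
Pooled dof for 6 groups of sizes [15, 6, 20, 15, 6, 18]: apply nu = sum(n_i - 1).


nu = sum_i (n_i - 1)
nu = ((15 - 1) + (6 - 1) + (20 - 1) + (15 - 1) + (6 - 1) + (18 - 1))
nu = 14 + 5 + 19 + 14 + 5 + 17
nu = 74

74


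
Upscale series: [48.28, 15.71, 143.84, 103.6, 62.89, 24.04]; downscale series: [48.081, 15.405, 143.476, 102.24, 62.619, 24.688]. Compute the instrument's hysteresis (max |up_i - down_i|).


|48.28 - 48.081| = 0.1990
|15.71 - 15.405| = 0.3050
|143.84 - 143.476| = 0.3640
|103.6 - 102.24| = 1.3600
|62.89 - 62.619| = 0.2710
|24.04 - 24.688| = 0.6480
hysteresis = max(diffs) = 1.3600

1.3600


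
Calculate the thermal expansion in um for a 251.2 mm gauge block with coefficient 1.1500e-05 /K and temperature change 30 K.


dL = L * alpha * dT
= 251.2 * 1.1500e-05 * 30
= 0.0866640 mm
dL_um = 0.0866640 * 1000 = 86.6640 um

86.6640


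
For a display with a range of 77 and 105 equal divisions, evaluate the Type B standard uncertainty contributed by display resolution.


resolution = range / divisions
resolution = 77 / 105 = 0.73333333
u_res = resolution / (2*sqrt(3))
u_res = 0.73333333 / 3.4641016
u_res = 0.2117

0.2117


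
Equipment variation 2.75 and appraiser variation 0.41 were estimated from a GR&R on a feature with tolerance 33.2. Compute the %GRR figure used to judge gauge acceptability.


GRR = sqrt(EV^2 + AV^2) = sqrt(2.75^2 + 0.41^2) = 2.7803957
%GRR = GRR / tol * 100 = 2.7803957 / 33.2 * 100
%GRR = 8.3747

8.3747
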